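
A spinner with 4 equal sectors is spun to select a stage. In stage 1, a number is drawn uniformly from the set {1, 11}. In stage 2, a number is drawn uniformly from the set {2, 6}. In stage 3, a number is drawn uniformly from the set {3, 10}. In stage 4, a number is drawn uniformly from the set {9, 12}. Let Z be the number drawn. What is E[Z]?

27/4

E[Z | stage 1] = (1+11)/2 = 6.
E[Z | stage 2] = (2+6)/2 = 4.
E[Z | stage 3] = (3+10)/2 = 13/2.
E[Z | stage 4] = (9+12)/2 = 21/2.
By the law of total expectation,
E[Z] = (1/4)·(6) + (1/4)·(4) + (1/4)·(13/2) + (1/4)·(21/2) = 27/4.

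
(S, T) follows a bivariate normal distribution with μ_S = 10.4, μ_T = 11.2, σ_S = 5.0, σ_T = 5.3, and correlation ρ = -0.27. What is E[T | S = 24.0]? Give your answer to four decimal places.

7.3077

E[T | S=x] = μ_T + ρ(σ_T/σ_S)(x − μ_S) for jointly normal variables.
E[T | S=24.0] = 11.2 + (-0.27)·(5.3/5.0)·(24.0 − (10.4)) = 11.2 + (-0.2862)·(13.6) = 7.3077.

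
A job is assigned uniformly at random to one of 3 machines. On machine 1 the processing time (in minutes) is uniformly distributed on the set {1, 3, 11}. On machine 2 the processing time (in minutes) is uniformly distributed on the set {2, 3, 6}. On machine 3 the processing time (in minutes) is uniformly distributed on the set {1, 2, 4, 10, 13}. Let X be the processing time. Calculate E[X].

E[X | machine 1] = (1+3+11)/3 = 5.
E[X | machine 2] = (2+3+6)/3 = 11/3.
E[X | machine 3] = (1+2+4+10+13)/5 = 6.
E[X] = (1/3)·(5) + (1/3)·(11/3) + (1/3)·(6) = 44/9.

44/9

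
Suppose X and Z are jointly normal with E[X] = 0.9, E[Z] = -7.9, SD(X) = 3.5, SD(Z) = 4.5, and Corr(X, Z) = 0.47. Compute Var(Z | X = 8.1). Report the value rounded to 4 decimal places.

15.7768

For a bivariate normal, Var(Z | X=x) = σ_Z²(1 − ρ²).
Var(Z | X=8.1) = (4.5)²·(1 − (0.47)²) = 20.25·0.7791 = 15.7768.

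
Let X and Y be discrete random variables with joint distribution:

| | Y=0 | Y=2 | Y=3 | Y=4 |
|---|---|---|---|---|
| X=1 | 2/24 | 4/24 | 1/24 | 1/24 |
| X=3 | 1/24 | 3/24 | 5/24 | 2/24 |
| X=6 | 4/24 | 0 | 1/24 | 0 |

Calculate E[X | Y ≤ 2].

3

P(Y ≤ 2) = 7/12.
Σ X·P over the event = 1·(2/24) + 1·(4/24) + 3·(1/24) + 3·(3/24) + 6·(4/24) = 7/4.
E[X | Y ≤ 2] = (7/4) / (7/12) = 3.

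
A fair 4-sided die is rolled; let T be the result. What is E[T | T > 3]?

Given T > 3, T is equally likely to be any of {4}.
E[T | T > 3] = (4) / 1 = 4.

4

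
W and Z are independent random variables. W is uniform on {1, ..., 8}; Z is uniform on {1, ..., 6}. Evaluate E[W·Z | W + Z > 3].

751/45

P(W + Z > 3) = 15/16.
Summing WZ·P(x,y) over outcomes with W + Z > 3 gives 751/48.
E[W·Z | W + Z > 3] = (751/48) / (15/16) = 751/45.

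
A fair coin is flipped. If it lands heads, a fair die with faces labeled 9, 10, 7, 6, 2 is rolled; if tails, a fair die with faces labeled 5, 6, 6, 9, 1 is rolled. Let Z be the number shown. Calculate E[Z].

E[Z | heads] = (9+10+7+6+2)/5 = 34/5.
E[Z | tails] = (5+6+6+9+1)/5 = 27/5.
E[Z] = (1/2)·(34/5) + (1/2)·(27/5) = 61/10.

61/10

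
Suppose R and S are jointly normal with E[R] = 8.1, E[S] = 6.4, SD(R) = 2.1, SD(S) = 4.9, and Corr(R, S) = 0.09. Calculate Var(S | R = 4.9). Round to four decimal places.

23.8155

For a bivariate normal, Var(S | R=x) = σ_S²(1 − ρ²).
Var(S | R=4.9) = (4.9)²·(1 − (0.09)²) = 24.01·0.9919 = 23.8155.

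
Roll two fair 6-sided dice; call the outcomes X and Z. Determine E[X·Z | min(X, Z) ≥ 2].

P(min(X, Z) ≥ 2) = 25/36.
Summing XZ·P(x,y) over outcomes with min(X, Z) ≥ 2 gives 100/9.
E[X·Z | min(X, Z) ≥ 2] = (100/9) / (25/36) = 16.

16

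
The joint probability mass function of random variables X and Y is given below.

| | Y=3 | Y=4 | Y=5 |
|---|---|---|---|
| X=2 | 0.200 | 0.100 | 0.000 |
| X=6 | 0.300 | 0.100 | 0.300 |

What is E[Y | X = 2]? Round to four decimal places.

3.3333

P(X = 2) = 0.300.
Σ Y·P over the event = 3·(0.200) + 4·(0.100) = 1.000.
E[Y | X = 2] = (1.000) / (0.300) = 3.3333.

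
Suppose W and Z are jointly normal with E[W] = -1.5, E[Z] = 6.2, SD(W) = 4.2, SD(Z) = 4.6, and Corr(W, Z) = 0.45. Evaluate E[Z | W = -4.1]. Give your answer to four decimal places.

E[Z | W=x] = μ_Z + ρ(σ_Z/σ_W)(x − μ_W) for jointly normal variables.
E[Z | W=-4.1] = 6.2 + (0.45)·(4.6/4.2)·(-4.1 − (-1.5)) = 6.2 + (0.49286)·(-2.6) = 4.9186.

4.9186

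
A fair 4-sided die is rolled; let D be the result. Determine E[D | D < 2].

1

Given D < 2, D is equally likely to be any of {1}.
E[D | D < 2] = (1) / 1 = 1.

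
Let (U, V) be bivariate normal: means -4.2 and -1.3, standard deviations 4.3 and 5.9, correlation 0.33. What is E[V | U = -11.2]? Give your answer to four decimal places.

-4.4695

The regression of V on U has slope ρ·σ_V/σ_U and passes through (μ_U, μ_V).
E[V | U=-11.2] = -1.3 + (0.33)·(5.9/4.3)·(-11.2 − (-4.2)) = -1.3 + (0.45279)·(-7) = -4.4695.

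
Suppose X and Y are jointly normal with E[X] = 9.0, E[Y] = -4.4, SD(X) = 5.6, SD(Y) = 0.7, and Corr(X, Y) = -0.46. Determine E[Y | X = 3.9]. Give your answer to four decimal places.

-4.1068

E[Y | X=x] = μ_Y + ρ(σ_Y/σ_X)(x − μ_X) for jointly normal variables.
E[Y | X=3.9] = -4.4 + (-0.46)·(0.7/5.6)·(3.9 − (9.0)) = -4.4 + (-0.0575)·(-5.1) = -4.1068.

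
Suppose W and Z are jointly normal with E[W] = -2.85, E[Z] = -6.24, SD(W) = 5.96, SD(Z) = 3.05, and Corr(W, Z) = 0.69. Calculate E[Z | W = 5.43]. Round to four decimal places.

The regression of Z on W has slope ρ·σ_Z/σ_W and passes through (μ_W, μ_Z).
E[Z | W=5.43] = -6.24 + (0.69)·(3.05/5.96)·(5.43 − (-2.85)) = -6.24 + (0.3531)·(8.28) = -3.3163.

-3.3163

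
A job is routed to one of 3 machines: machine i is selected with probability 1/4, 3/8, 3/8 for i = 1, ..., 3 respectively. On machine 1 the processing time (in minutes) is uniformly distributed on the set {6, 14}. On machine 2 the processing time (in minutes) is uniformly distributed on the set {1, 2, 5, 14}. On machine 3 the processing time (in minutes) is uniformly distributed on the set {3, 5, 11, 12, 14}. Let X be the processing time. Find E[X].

127/16

E[X | machine 1] = (6+14)/2 = 10.
E[X | machine 2] = (1+2+5+14)/4 = 11/2.
E[X | machine 3] = (3+5+11+12+14)/5 = 9.
By the law of total expectation,
E[X] = (1/4)·(10) + (3/8)·(11/2) + (3/8)·(9) = 127/16.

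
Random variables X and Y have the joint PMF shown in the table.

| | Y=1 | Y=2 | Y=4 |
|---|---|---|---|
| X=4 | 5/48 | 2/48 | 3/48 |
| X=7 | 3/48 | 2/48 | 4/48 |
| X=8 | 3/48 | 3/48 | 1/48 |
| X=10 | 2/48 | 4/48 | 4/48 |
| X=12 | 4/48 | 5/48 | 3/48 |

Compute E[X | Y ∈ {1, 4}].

P(Y ∈ {1, 4}) = 2/3.
Summing X·P(X=x,Y=y) over the conditioning event gives 257/48.
E[X | Y ∈ {1, 4}] = (257/48) / (2/3) = 257/32.

257/32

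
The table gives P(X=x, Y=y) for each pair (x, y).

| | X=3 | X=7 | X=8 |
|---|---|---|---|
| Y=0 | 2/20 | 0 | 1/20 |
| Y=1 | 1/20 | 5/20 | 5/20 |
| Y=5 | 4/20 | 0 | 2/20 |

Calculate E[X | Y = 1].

P(Y = 1) = 11/20.
Σ X·P over the event = 3·(1/20) + 7·(5/20) + 8·(5/20) = 39/10.
E[X | Y = 1] = (39/10) / (11/20) = 78/11.

78/11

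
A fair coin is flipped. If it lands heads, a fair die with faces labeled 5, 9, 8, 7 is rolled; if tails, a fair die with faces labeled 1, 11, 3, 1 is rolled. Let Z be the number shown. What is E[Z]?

E[Z | heads] = (5+9+8+7)/4 = 29/4.
E[Z | tails] = (1+11+3+1)/4 = 4.
E[Z] = (1/2)·(29/4) + (1/2)·(4) = 45/8.

45/8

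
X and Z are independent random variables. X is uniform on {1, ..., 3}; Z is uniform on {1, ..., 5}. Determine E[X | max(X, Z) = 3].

12/5

Outcomes with max(X, Z) = 3: (1,3), (2,3), (3,1), (3,2), (3,3), each with probability 1/15.
E[X | max(X, Z) = 3] = (1 + 2 + 3 + 3 + 3) / 5 = 12/5.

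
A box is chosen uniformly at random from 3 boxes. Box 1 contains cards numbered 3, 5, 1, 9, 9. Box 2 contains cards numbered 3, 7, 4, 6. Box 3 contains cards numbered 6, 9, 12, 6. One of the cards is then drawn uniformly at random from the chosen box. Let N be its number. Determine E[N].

E[N | box 1] = (3+5+1+9+9)/5 = 27/5.
E[N | box 2] = (3+7+4+6)/4 = 5.
E[N | box 3] = (6+9+12+6)/4 = 33/4.
E[N] = (1/3)·(27/5) + (1/3)·(5) + (1/3)·(33/4) = 373/60.

373/60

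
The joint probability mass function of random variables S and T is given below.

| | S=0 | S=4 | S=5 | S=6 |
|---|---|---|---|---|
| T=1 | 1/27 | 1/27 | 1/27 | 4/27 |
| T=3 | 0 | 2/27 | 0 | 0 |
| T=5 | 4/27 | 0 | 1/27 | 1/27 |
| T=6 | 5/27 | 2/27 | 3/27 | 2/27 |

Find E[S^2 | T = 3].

16

P(T = 3) = 2/27.
Summing S^2·P(S=x,T=y) over the conditioning event gives 32/27.
E[S^2 | T = 3] = (32/27) / (2/27) = 16.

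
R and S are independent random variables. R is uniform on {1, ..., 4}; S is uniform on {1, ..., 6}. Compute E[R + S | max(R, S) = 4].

Outcomes with max(R, S) = 4: (1,4), (2,4), (3,4), (4,1), (4,2), (4,3), (4,4), each with probability 1/24.
E[R + S | max(R, S) = 4] = (5 + 6 + 7 + 5 + 6 + 7 + 8) / 7 = 44/7.

44/7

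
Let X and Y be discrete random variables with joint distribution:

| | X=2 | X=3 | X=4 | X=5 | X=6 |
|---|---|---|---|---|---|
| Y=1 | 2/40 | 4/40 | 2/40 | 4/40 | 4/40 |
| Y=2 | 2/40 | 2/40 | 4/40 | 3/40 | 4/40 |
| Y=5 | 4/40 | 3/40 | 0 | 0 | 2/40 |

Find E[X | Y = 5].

29/9

P(Y = 5) = 9/40.
Σ X·P over the event = 2·(4/40) + 3·(3/40) + 6·(2/40) = 29/40.
E[X | Y = 5] = (29/40) / (9/40) = 29/9.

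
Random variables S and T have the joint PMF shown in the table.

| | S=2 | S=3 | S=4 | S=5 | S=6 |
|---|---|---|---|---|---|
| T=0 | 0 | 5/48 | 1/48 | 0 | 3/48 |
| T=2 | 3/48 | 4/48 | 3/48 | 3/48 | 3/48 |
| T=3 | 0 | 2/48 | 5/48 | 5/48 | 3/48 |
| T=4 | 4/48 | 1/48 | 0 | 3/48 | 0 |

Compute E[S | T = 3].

P(T = 3) = 5/16.
Σ S·P over the event = 3·(2/48) + 4·(5/48) + 5·(5/48) + 6·(3/48) = 23/16.
E[S | T = 3] = (23/16) / (5/16) = 23/5.

23/5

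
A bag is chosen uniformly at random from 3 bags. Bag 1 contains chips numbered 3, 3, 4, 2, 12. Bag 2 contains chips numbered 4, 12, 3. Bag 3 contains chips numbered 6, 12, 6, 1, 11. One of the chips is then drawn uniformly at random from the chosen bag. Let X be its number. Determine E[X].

E[X | bag 1] = (3+3+4+2+12)/5 = 24/5.
E[X | bag 2] = (4+12+3)/3 = 19/3.
E[X | bag 3] = (6+12+6+1+11)/5 = 36/5.
By the law of total expectation,
E[X] = (1/3)·(24/5) + (1/3)·(19/3) + (1/3)·(36/5) = 55/9.

55/9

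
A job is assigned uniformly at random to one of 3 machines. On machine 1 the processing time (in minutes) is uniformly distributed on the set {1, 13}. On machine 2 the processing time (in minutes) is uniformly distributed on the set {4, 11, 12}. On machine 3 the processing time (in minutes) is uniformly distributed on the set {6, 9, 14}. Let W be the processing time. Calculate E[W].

E[W | machine 1] = (1+13)/2 = 7.
E[W | machine 2] = (4+11+12)/3 = 9.
E[W | machine 3] = (6+9+14)/3 = 29/3.
By the law of total expectation,
E[W] = (1/3)·(7) + (1/3)·(9) + (1/3)·(29/3) = 77/9.

77/9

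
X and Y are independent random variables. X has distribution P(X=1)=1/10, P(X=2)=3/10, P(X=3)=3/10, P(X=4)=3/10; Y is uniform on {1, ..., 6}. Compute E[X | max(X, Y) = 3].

P(max(X, Y) = 3) = 13/60.
Summing X·P(x,y) over outcomes with max(X, Y) = 3 gives 17/30.
E[X | max(X, Y) = 3] = (17/30) / (13/60) = 34/13.

34/13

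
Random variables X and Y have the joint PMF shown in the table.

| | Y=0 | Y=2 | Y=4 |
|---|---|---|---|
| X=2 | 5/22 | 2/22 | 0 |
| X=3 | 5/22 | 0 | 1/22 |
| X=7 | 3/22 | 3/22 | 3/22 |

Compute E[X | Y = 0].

46/13

P(Y = 0) = 13/22.
Σ X·P over the event = 2·(5/22) + 3·(5/22) + 7·(3/22) = 23/11.
E[X | Y = 0] = (23/11) / (13/22) = 46/13.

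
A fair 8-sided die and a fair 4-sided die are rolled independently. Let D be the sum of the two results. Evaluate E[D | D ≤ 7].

46/9

P(D ≤ 7) = 9/16.
Σ over the event: 2·1/32 + 3·1/16 + 4·3/32 + 5·1/8 + 6·1/8 + 7·1/8 = 23/8.
E[D | D ≤ 7] = (23/8) / (9/16) = 46/9.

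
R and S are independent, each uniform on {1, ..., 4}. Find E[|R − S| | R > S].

5/3

Outcomes with R > S: (2,1), (3,1), (3,2), (4,1), (4,2), (4,3), each with probability 1/16.
E[|R − S| | R > S] = (1 + 2 + 1 + 3 + 2 + 1) / 6 = 5/3.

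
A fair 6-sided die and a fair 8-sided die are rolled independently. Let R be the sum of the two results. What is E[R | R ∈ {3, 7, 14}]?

62/9

P(R ∈ {3, 7, 14}) = 3/16.
Σ over the event: 3·1/24 + 7·1/8 + 14·1/48 = 31/24.
E[R | R ∈ {3, 7, 14}] = (31/24) / (3/16) = 62/9.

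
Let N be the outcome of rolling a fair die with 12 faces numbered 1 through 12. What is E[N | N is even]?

7

Given N is even, N is equally likely to be any of {2, 4, 6, 8, 10, 12}.
E[N | N is even] = (2 + 4 + 6 + 8 + 10 + 12) / 6 = 7.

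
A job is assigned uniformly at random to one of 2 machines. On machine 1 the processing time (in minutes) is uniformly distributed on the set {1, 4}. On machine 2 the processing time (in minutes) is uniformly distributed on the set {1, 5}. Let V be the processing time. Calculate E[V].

E[V | machine 1] = (1+4)/2 = 5/2.
E[V | machine 2] = (1+5)/2 = 3.
By the law of total expectation,
E[V] = (1/2)·(5/2) + (1/2)·(3) = 11/4.

11/4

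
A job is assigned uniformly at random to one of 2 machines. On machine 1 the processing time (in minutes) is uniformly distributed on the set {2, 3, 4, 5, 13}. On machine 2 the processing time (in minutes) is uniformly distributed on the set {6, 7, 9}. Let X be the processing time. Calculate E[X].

191/30

E[X | machine 1] = (2+3+4+5+13)/5 = 27/5.
E[X | machine 2] = (6+7+9)/3 = 22/3.
By the law of total expectation,
E[X] = (1/2)·(27/5) + (1/2)·(22/3) = 191/30.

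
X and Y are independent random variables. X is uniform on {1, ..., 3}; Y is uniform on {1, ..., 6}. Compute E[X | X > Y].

8/3

Outcomes with X > Y: (2,1), (3,1), (3,2), each with probability 1/18.
E[X | X > Y] = (2 + 3 + 3) / 3 = 8/3.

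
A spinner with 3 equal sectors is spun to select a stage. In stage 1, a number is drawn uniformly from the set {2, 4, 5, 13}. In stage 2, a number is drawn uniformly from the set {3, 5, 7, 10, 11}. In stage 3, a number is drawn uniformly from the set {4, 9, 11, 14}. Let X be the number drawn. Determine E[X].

E[X | stage 1] = (2+4+5+13)/4 = 6.
E[X | stage 2] = (3+5+7+10+11)/5 = 36/5.
E[X | stage 3] = (4+9+11+14)/4 = 19/2.
By the law of total expectation,
E[X] = (1/3)·(6) + (1/3)·(36/5) + (1/3)·(19/2) = 227/30.

227/30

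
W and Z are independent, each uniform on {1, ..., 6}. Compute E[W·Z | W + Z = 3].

2

Outcomes with W + Z = 3: (1,2), (2,1), each with probability 1/36.
E[W·Z | W + Z = 3] = (2 + 2) / 2 = 2.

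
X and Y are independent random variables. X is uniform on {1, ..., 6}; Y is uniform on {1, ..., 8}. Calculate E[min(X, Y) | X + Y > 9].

P(X + Y > 9) = 5/16.
Summing min(X,Y)·P(x,y) over outcomes with X + Y > 9 gives 67/48.
E[min(X, Y) | X + Y > 9] = (67/48) / (5/16) = 67/15.

67/15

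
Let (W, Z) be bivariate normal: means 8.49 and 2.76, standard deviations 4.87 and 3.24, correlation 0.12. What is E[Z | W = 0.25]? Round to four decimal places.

The regression of Z on W has slope ρ·σ_Z/σ_W and passes through (μ_W, μ_Z).
E[Z | W=0.25] = 2.76 + (0.12)·(3.24/4.87)·(0.25 − (8.49)) = 2.76 + (0.079836)·(-8.24) = 2.1022.

2.1022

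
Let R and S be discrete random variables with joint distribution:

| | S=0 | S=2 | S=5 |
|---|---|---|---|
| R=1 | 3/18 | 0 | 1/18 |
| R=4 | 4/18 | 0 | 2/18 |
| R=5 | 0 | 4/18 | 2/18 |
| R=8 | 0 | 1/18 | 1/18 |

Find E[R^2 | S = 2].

164/5

P(S = 2) = 5/18.
Σ R^2·P over the event = 25·(4/18) + 64·(1/18) = 82/9.
E[R^2 | S = 2] = (82/9) / (5/18) = 164/5.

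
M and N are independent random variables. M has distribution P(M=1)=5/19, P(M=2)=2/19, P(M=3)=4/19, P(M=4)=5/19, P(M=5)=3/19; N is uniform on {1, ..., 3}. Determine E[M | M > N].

133/34

P(M > N) = 34/57.
Summing M·P(x,y) over outcomes with M > N gives 7/3.
E[M | M > N] = (7/3) / (34/57) = 133/34.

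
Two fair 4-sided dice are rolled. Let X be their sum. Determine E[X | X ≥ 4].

72/13

P(X ≥ 4) = 13/16.
Σ over the event: 4·3/16 + 5·1/4 + 6·3/16 + 7·1/8 + 8·1/16 = 9/2.
E[X | X ≥ 4] = (9/2) / (13/16) = 72/13.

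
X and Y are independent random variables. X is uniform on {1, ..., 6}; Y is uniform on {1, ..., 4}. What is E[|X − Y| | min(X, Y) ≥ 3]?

5/4

Outcomes with min(X, Y) ≥ 3: (3,3), (3,4), (4,3), (4,4), (5,3), (5,4), (6,3), (6,4), each with probability 1/24.
E[|X − Y| | min(X, Y) ≥ 3] = (0 + 1 + 1 + 0 + 2 + 1 + 3 + 2) / 8 = 5/4.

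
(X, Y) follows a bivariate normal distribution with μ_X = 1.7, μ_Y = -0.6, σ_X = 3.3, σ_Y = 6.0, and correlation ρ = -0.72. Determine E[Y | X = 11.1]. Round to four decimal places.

For a bivariate normal, E[Y | X=x] = μ_Y + ρ·(σ_Y/σ_X)·(x − μ_X).
E[Y | X=11.1] = -0.6 + (-0.72)·(6.0/3.3)·(11.1 − (1.7)) = -0.6 + (-1.3091)·(9.4) = -12.9055.

-12.9055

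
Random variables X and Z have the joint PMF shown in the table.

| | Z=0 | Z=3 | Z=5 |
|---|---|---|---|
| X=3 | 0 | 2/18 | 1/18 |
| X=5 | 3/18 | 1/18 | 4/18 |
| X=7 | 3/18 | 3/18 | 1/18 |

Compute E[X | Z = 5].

5

P(Z = 5) = 1/3.
Σ X·P over the event = 3·(1/18) + 5·(4/18) + 7·(1/18) = 5/3.
E[X | Z = 5] = (5/3) / (1/3) = 5.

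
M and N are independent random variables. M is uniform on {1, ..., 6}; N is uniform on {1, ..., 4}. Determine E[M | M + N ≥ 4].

80/21

P(M + N ≥ 4) = 7/8.
Summing M·P(x,y) over outcomes with M + N ≥ 4 gives 10/3.
E[M | M + N ≥ 4] = (10/3) / (7/8) = 80/21.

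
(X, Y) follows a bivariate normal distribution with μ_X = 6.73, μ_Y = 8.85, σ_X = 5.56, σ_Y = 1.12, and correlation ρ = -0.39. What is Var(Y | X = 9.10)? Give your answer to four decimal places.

Var(Y | X=x) = (1 − ρ²)·σ_Y².
Var(Y | X=9.10) = (1.12)²·(1 − (-0.39)²) = 1.2544·0.8479 = 1.0636.

1.0636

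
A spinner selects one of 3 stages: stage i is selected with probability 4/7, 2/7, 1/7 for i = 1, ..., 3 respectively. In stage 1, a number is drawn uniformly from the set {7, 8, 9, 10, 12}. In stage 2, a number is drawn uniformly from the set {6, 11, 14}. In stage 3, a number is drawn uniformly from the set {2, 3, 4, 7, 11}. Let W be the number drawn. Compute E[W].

E[W | stage 1] = (7+8+9+10+12)/5 = 46/5.
E[W | stage 2] = (6+11+14)/3 = 31/3.
E[W | stage 3] = (2+3+4+7+11)/5 = 27/5.
By the law of total expectation,
E[W] = (4/7)·(46/5) + (2/7)·(31/3) + (1/7)·(27/5) = 943/105.

943/105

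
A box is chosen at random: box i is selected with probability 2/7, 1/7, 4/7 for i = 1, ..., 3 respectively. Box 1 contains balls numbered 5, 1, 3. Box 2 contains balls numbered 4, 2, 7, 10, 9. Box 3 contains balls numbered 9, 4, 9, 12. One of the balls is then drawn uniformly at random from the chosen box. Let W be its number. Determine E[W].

232/35

E[W | box 1] = (5+1+3)/3 = 3.
E[W | box 2] = (4+2+7+10+9)/5 = 32/5.
E[W | box 3] = (9+4+9+12)/4 = 17/2.
E[W] = (2/7)·(3) + (1/7)·(32/5) + (4/7)·(17/2) = 232/35.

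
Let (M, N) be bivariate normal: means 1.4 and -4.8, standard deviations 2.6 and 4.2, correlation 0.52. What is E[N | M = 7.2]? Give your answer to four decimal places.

E[N | M=x] = μ_N + ρ(σ_N/σ_M)(x − μ_M) for jointly normal variables.
E[N | M=7.2] = -4.8 + (0.52)·(4.2/2.6)·(7.2 − (1.4)) = -4.8 + (0.84)·(5.8) = 0.0720.

0.0720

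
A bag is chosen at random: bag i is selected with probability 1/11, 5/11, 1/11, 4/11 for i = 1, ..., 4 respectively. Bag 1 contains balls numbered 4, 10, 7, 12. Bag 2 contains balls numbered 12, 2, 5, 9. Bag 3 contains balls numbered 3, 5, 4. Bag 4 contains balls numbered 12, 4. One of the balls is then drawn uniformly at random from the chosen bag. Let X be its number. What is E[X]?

317/44

E[X | bag 1] = (4+10+7+12)/4 = 33/4.
E[X | bag 2] = (12+2+5+9)/4 = 7.
E[X | bag 3] = (3+5+4)/3 = 4.
E[X | bag 4] = (12+4)/2 = 8.
E[X] = (1/11)·(33/4) + (5/11)·(7) + (1/11)·(4) + (4/11)·(8) = 317/44.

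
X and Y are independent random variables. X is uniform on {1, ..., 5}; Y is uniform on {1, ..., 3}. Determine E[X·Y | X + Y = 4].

P(X + Y = 4) = 1/5.
Summing XY·P(x,y) over outcomes with X + Y = 4 gives 2/3.
E[X·Y | X + Y = 4] = (2/3) / (1/5) = 10/3.

10/3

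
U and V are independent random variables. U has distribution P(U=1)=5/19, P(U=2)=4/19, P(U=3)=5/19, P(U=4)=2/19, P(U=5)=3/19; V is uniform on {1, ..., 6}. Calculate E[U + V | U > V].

183/32

P(U > V) = 16/57.
Summing (U+V)·P(x,y) over outcomes with U > V gives 61/38.
E[U + V | U > V] = (61/38) / (16/57) = 183/32.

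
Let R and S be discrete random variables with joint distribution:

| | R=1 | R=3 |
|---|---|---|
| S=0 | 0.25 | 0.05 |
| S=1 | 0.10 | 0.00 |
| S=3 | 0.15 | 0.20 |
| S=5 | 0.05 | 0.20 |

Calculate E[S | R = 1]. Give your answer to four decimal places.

P(R = 1) = 0.55.
Summing S·P(R=x,S=y) over the conditioning event gives 0.80.
E[S | R = 1] = (0.80) / (0.55) = 1.4545.

1.4545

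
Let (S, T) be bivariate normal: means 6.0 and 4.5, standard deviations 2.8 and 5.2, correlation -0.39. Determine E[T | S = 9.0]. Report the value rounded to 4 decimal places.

2.3271

The regression of T on S has slope ρ·σ_T/σ_S and passes through (μ_S, μ_T).
E[T | S=9.0] = 4.5 + (-0.39)·(5.2/2.8)·(9.0 − (6.0)) = 4.5 + (-0.72429)·(3) = 2.3271.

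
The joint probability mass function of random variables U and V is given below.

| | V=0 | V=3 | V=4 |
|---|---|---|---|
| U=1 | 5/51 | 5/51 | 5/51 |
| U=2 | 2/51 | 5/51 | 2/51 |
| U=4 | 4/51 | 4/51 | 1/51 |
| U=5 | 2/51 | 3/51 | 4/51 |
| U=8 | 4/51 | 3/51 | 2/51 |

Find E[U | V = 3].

P(V = 3) = 20/51.
Σ U·P over the event = 1·(5/51) + 2·(5/51) + 4·(4/51) + 5·(3/51) + 8·(3/51) = 70/51.
E[U | V = 3] = (70/51) / (20/51) = 7/2.

7/2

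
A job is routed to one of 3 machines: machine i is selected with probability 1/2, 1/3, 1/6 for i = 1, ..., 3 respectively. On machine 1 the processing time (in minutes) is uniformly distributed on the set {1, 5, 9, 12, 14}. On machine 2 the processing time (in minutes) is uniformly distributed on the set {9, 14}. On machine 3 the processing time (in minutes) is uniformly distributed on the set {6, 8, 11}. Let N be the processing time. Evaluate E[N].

839/90

E[N | machine 1] = (1+5+9+12+14)/5 = 41/5.
E[N | machine 2] = (9+14)/2 = 23/2.
E[N | machine 3] = (6+8+11)/3 = 25/3.
By the law of total expectation,
E[N] = (1/2)·(41/5) + (1/3)·(23/2) + (1/6)·(25/3) = 839/90.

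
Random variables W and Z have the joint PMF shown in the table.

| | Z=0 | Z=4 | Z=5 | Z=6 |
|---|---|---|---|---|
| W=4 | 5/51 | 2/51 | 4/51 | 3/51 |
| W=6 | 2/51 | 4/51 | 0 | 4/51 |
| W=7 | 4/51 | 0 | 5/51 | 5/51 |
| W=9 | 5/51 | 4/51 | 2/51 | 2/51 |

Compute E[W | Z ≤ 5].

242/37

P(Z ≤ 5) = 37/51.
Summing W·P(W=x,Z=y) over the conditioning event gives 242/51.
E[W | Z ≤ 5] = (242/51) / (37/51) = 242/37.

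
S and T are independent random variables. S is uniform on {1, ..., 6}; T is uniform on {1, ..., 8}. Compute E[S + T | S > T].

7

P(S > T) = 5/16.
Summing (S+T)·P(x,y) over outcomes with S > T gives 35/16.
E[S + T | S > T] = (35/16) / (5/16) = 7.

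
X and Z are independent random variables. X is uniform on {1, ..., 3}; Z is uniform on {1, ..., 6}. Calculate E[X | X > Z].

Outcomes with X > Z: (2,1), (3,1), (3,2), each with probability 1/18.
E[X | X > Z] = (2 + 3 + 3) / 3 = 8/3.

8/3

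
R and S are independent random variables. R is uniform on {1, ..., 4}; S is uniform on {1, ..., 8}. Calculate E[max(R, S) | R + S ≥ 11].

Outcomes with R + S ≥ 11: (3,8), (4,7), (4,8), each with probability 1/32.
E[max(R, S) | R + S ≥ 11] = (8 + 7 + 8) / 3 = 23/3.

23/3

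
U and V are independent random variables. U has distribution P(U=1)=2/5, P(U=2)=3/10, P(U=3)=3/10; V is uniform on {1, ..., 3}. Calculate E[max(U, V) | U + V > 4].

P(U + V > 4) = 3/10.
Summing max(U,V)·P(x,y) over outcomes with U + V > 4 gives 9/10.
E[max(U, V) | U + V > 4] = (9/10) / (3/10) = 3.

3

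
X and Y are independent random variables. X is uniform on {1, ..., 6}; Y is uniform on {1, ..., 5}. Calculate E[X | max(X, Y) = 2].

Outcomes with max(X, Y) = 2: (1,2), (2,1), (2,2), each with probability 1/30.
E[X | max(X, Y) = 2] = (1 + 2 + 2) / 3 = 5/3.

5/3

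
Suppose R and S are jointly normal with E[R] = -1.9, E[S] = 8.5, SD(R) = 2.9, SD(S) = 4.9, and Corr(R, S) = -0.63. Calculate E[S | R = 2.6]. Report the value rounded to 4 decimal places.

3.7098

The regression of S on R has slope ρ·σ_S/σ_R and passes through (μ_R, μ_S).
E[S | R=2.6] = 8.5 + (-0.63)·(4.9/2.9)·(2.6 − (-1.9)) = 8.5 + (-1.0645)·(4.5) = 3.7098.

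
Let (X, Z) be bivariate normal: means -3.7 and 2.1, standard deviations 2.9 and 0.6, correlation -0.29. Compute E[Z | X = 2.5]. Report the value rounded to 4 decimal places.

The regression of Z on X has slope ρ·σ_Z/σ_X and passes through (μ_X, μ_Z).
E[Z | X=2.5] = 2.1 + (-0.29)·(0.6/2.9)·(2.5 − (-3.7)) = 2.1 + (-0.06)·(6.2) = 1.7280.

1.7280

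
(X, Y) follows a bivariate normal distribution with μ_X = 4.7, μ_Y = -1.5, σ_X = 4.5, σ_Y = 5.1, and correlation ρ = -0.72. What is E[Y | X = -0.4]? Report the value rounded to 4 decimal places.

2.6616

For a bivariate normal, E[Y | X=x] = μ_Y + ρ·(σ_Y/σ_X)·(x − μ_X).
E[Y | X=-0.4] = -1.5 + (-0.72)·(5.1/4.5)·(-0.4 − (4.7)) = -1.5 + (-0.816)·(-5.1) = 2.6616.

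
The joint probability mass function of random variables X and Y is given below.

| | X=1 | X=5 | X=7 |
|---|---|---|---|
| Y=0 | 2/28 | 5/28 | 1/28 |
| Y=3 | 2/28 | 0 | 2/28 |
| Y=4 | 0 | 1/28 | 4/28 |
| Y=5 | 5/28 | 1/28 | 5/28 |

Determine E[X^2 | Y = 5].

25

P(Y = 5) = 11/28.
Σ X^2·P over the event = 1·(5/28) + 25·(1/28) + 49·(5/28) = 275/28.
E[X^2 | Y = 5] = (275/28) / (11/28) = 25.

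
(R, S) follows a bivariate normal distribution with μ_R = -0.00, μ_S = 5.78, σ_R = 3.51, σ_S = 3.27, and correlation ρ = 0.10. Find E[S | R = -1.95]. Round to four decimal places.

5.5983

E[S | R=x] = μ_S + ρ(σ_S/σ_R)(x − μ_R) for jointly normal variables.
E[S | R=-1.95] = 5.78 + (0.10)·(3.27/3.51)·(-1.95 − (-0.00)) = 5.78 + (0.093162)·(-1.95) = 5.5983.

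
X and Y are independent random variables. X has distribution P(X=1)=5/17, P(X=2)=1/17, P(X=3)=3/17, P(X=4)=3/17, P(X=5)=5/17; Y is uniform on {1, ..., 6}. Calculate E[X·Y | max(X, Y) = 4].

P(max(X, Y) = 4) = 7/34.
Summing XY·P(x,y) over outcomes with max(X, Y) = 4 gives 92/51.
E[X·Y | max(X, Y) = 4] = (92/51) / (7/34) = 184/21.

184/21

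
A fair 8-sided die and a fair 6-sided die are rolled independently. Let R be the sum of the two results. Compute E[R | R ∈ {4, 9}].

22/3

P(R ∈ {4, 9}) = 3/16.
Σ over the event: 4·1/16 + 9·1/8 = 11/8.
E[R | R ∈ {4, 9}] = (11/8) / (3/16) = 22/3.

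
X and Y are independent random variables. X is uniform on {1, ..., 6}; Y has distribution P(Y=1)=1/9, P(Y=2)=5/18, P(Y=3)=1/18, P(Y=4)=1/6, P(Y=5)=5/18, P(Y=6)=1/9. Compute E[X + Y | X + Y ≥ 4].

P(X + Y ≥ 4) = 11/12.
Summing (X+Y)·P(x,y) over outcomes with X + Y ≥ 4 gives 737/108.
E[X + Y | X + Y ≥ 4] = (737/108) / (11/12) = 67/9.

67/9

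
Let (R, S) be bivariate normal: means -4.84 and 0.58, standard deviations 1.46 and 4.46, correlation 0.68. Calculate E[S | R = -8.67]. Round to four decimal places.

-7.3759

E[S | R=x] = μ_S + ρ(σ_S/σ_R)(x − μ_R) for jointly normal variables.
E[S | R=-8.67] = 0.58 + (0.68)·(4.46/1.46)·(-8.67 − (-4.84)) = 0.58 + (2.07726)·(-3.83) = -7.3759.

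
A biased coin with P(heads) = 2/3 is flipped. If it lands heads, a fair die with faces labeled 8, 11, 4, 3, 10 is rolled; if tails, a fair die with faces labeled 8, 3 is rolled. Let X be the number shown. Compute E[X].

199/30

E[X | heads] = (8+11+4+3+10)/5 = 36/5.
E[X | tails] = (8+3)/2 = 11/2.
E[X] = (2/3)·(36/5) + (1/3)·(11/2) = 199/30.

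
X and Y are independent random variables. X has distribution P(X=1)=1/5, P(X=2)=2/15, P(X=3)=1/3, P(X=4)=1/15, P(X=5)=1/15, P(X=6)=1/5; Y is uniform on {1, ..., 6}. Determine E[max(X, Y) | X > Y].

78/17

P(X > Y) = 17/45.
Summing max(X,Y)·P(x,y) over outcomes with X > Y gives 26/15.
E[max(X, Y) | X > Y] = (26/15) / (17/45) = 78/17.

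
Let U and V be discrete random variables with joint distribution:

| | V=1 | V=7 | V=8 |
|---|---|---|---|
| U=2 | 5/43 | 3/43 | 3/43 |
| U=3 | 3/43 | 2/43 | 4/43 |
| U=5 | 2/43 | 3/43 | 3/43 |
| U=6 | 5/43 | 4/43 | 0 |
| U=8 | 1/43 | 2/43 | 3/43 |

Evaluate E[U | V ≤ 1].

P(V ≤ 1) = 16/43.
Σ U·P over the event = 2·(5/43) + 3·(3/43) + 5·(2/43) + 6·(5/43) + 8·(1/43) = 67/43.
E[U | V ≤ 1] = (67/43) / (16/43) = 67/16.

67/16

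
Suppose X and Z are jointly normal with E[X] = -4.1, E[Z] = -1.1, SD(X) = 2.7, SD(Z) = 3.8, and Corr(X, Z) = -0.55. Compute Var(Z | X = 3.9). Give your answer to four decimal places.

For a bivariate normal, Var(Z | X=x) = σ_Z²(1 − ρ²).
Var(Z | X=3.9) = (3.8)²·(1 − (-0.55)²) = 14.44·0.6975 = 10.0719.

10.0719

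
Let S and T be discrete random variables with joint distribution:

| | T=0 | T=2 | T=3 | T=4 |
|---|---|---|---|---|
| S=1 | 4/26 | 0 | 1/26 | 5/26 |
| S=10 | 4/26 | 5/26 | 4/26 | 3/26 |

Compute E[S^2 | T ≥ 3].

P(T ≥ 3) = 1/2.
Σ S^2·P over the event = 1·(1/26) + 1·(5/26) + 100·(4/26) + 100·(3/26) = 353/13.
E[S^2 | T ≥ 3] = (353/13) / (1/2) = 706/13.

706/13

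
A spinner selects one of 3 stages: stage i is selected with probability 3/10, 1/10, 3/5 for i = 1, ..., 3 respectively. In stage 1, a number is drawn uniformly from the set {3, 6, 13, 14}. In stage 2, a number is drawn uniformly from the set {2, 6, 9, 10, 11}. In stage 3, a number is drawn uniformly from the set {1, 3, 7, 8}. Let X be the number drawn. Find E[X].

E[X | stage 1] = (3+6+13+14)/4 = 9.
E[X | stage 2] = (2+6+9+10+11)/5 = 38/5.
E[X | stage 3] = (1+3+7+8)/4 = 19/4.
By the law of total expectation,
E[X] = (3/10)·(9) + (1/10)·(38/5) + (3/5)·(19/4) = 631/100.

631/100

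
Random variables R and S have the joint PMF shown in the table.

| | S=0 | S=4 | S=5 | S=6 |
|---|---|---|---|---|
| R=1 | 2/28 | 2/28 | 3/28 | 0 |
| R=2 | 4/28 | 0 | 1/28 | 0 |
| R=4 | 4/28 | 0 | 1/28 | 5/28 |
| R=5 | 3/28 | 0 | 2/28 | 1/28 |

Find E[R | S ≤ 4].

P(S ≤ 4) = 15/28.
Σ R·P over the event = 1·(2/28) + 1·(2/28) + 2·(4/28) + 4·(4/28) + 5·(3/28) = 43/28.
E[R | S ≤ 4] = (43/28) / (15/28) = 43/15.

43/15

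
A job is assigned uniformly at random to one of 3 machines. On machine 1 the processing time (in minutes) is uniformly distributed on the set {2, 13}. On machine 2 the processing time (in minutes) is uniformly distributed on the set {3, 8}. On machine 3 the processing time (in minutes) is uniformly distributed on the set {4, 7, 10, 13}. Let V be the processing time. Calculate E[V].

E[V | machine 1] = (2+13)/2 = 15/2.
E[V | machine 2] = (3+8)/2 = 11/2.
E[V | machine 3] = (4+7+10+13)/4 = 17/2.
By the law of total expectation,
E[V] = (1/3)·(15/2) + (1/3)·(11/2) + (1/3)·(17/2) = 43/6.

43/6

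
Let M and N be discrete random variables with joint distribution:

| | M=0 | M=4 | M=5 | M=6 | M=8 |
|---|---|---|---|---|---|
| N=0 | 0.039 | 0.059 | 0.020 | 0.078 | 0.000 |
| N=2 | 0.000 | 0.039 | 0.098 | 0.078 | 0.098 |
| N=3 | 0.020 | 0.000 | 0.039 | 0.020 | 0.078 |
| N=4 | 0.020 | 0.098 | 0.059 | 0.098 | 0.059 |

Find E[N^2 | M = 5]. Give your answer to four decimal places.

P(M = 5) = 0.216.
Σ N^2·P over the event = 0·(0.020) + 4·(0.098) + 9·(0.039) + 16·(0.059) = 1.687.
E[N^2 | M = 5] = (1.687) / (0.216) = 7.8102.

7.8102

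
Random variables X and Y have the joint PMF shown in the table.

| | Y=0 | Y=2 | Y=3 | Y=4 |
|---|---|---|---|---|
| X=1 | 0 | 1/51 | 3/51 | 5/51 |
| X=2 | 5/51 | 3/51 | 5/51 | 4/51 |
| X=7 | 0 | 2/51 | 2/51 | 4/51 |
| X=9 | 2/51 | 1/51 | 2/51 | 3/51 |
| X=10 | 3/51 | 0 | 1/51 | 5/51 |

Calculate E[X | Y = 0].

29/5

P(Y = 0) = 10/51.
Σ X·P over the event = 2·(5/51) + 9·(2/51) + 10·(3/51) = 58/51.
E[X | Y = 0] = (58/51) / (10/51) = 29/5.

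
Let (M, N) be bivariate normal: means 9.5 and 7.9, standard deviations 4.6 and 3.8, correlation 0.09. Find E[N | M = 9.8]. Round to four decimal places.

The regression of N on M has slope ρ·σ_N/σ_M and passes through (μ_M, μ_N).
E[N | M=9.8] = 7.9 + (0.09)·(3.8/4.6)·(9.8 − (9.5)) = 7.9 + (0.074348)·(0.3) = 7.9223.

7.9223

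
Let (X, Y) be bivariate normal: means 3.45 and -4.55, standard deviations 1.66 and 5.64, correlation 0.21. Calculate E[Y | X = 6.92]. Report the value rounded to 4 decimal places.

-2.0742

For a bivariate normal, E[Y | X=x] = μ_Y + ρ·(σ_Y/σ_X)·(x − μ_X).
E[Y | X=6.92] = -4.55 + (0.21)·(5.64/1.66)·(6.92 − (3.45)) = -4.55 + (0.71349)·(3.47) = -2.0742.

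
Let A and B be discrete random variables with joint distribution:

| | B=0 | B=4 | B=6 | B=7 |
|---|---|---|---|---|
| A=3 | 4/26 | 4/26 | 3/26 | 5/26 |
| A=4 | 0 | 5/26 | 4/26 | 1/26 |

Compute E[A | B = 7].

P(B = 7) = 3/13.
Σ A·P over the event = 3·(5/26) + 4·(1/26) = 19/26.
E[A | B = 7] = (19/26) / (3/13) = 19/6.

19/6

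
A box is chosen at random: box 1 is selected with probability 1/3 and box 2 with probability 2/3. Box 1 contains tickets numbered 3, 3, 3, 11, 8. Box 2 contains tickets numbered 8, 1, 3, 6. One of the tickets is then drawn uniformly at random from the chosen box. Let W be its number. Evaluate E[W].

73/15

E[W | box 1] = (3+3+3+11+8)/5 = 28/5.
E[W | box 2] = (8+1+3+6)/4 = 9/2.
E[W] = (1/3)·(28/5) + (2/3)·(9/2) = 73/15.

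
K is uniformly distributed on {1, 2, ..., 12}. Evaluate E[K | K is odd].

Given K is odd, K is equally likely to be any of {1, 3, 5, 7, 9, 11}.
E[K | K is odd] = (1 + 3 + 5 + 7 + 9 + 11) / 6 = 6.

6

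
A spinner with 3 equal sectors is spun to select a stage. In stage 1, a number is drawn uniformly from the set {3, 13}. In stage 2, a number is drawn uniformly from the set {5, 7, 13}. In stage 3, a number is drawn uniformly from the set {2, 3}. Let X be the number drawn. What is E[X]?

E[X | stage 1] = (3+13)/2 = 8.
E[X | stage 2] = (5+7+13)/3 = 25/3.
E[X | stage 3] = (2+3)/2 = 5/2.
By the law of total expectation,
E[X] = (1/3)·(8) + (1/3)·(25/3) + (1/3)·(5/2) = 113/18.

113/18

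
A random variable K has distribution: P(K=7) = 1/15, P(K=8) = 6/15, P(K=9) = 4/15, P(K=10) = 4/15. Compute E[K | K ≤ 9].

P(K ≤ 9) = 11/15.
Σ over the event: 7·1/15 + 8·2/5 + 9·4/15 = 91/15.
E[K | K ≤ 9] = (91/15) / (11/15) = 91/11.

91/11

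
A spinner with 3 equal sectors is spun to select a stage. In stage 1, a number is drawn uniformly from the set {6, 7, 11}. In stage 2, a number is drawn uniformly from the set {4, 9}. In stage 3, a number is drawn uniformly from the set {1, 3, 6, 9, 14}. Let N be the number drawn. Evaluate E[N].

211/30

E[N | stage 1] = (6+7+11)/3 = 8.
E[N | stage 2] = (4+9)/2 = 13/2.
E[N | stage 3] = (1+3+6+9+14)/5 = 33/5.
E[N] = (1/3)·(8) + (1/3)·(13/2) + (1/3)·(33/5) = 211/30.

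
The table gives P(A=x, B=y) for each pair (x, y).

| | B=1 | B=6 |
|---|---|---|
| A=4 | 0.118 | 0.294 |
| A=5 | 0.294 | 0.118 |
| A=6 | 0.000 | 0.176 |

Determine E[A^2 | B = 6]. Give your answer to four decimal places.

P(B = 6) = 0.588.
Summing A^2·P(A=x,B=y) over the conditioning event gives 13.990.
E[A^2 | B = 6] = (13.990) / (0.588) = 23.7925.

23.7925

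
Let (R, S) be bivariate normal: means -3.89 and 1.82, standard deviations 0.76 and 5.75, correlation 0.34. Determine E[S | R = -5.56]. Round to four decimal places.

-2.4759

For a bivariate normal, E[S | R=x] = μ_S + ρ·(σ_S/σ_R)·(x − μ_R).
E[S | R=-5.56] = 1.82 + (0.34)·(5.75/0.76)·(-5.56 − (-3.89)) = 1.82 + (2.5724)·(-1.67) = -2.4759.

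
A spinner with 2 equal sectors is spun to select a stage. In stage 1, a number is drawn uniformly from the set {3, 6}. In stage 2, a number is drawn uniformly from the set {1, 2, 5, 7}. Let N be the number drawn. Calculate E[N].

33/8

E[N | stage 1] = (3+6)/2 = 9/2.
E[N | stage 2] = (1+2+5+7)/4 = 15/4.
By the law of total expectation,
E[N] = (1/2)·(9/2) + (1/2)·(15/4) = 33/8.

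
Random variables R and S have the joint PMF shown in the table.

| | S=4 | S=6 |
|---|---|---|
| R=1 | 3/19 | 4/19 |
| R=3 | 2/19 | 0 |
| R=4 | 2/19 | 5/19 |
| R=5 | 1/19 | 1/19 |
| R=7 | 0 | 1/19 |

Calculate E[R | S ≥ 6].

P(S ≥ 6) = 11/19.
Σ R·P over the event = 1·(4/19) + 4·(5/19) + 5·(1/19) + 7·(1/19) = 36/19.
E[R | S ≥ 6] = (36/19) / (11/19) = 36/11.

36/11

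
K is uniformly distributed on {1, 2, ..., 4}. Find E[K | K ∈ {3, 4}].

P(K ∈ {3, 4}) = 1/2.
Σ over the event: 3·1/4 + 4·1/4 = 7/4.
E[K | K ∈ {3, 4}] = (7/4) / (1/2) = 7/2.

7/2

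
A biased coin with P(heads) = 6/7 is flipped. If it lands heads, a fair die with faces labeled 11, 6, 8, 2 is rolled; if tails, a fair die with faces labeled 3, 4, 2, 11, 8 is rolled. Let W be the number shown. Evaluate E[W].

E[W | heads] = (11+6+8+2)/4 = 27/4.
E[W | tails] = (3+4+2+11+8)/5 = 28/5.
E[W] = (6/7)·(27/4) + (1/7)·(28/5) = 461/70.

461/70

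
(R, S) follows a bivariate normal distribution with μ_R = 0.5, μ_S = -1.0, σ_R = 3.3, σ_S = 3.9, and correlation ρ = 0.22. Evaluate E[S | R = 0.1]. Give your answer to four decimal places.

E[S | R=x] = μ_S + ρ(σ_S/σ_R)(x − μ_R) for jointly normal variables.
E[S | R=0.1] = -1.0 + (0.22)·(3.9/3.3)·(0.1 − (0.5)) = -1.0 + (0.26)·(-0.4) = -1.1040.

-1.1040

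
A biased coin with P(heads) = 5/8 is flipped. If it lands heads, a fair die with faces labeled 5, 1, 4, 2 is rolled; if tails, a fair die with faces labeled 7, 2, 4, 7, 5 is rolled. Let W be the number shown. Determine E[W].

15/4

E[W | heads] = (5+1+4+2)/4 = 3.
E[W | tails] = (7+2+4+7+5)/5 = 5.
E[W] = (5/8)·(3) + (3/8)·(5) = 15/4.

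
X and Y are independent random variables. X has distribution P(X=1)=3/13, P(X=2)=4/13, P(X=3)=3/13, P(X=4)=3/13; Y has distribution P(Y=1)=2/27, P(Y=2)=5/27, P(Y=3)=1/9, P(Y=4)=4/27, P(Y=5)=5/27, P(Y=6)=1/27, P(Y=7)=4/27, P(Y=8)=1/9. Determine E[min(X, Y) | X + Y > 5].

P(X + Y > 5) = 242/351.
Summing min(X,Y)·P(x,y) over outcomes with X + Y > 5 gives 616/351.
E[min(X, Y) | X + Y > 5] = (616/351) / (242/351) = 28/11.

28/11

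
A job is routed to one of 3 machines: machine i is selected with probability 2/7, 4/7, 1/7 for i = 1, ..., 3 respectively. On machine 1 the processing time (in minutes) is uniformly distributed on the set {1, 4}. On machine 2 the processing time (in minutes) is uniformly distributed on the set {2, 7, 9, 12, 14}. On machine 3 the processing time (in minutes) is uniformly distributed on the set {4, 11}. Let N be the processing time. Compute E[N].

E[N | machine 1] = (1+4)/2 = 5/2.
E[N | machine 2] = (2+7+9+12+14)/5 = 44/5.
E[N | machine 3] = (4+11)/2 = 15/2.
By the law of total expectation,
E[N] = (2/7)·(5/2) + (4/7)·(44/5) + (1/7)·(15/2) = 477/70.

477/70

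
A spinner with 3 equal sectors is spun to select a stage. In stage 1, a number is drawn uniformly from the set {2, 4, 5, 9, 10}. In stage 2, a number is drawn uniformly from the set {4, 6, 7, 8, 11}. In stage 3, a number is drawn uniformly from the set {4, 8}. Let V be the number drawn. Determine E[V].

E[V | stage 1] = (2+4+5+9+10)/5 = 6.
E[V | stage 2] = (4+6+7+8+11)/5 = 36/5.
E[V | stage 3] = (4+8)/2 = 6.
By the law of total expectation,
E[V] = (1/3)·(6) + (1/3)·(36/5) + (1/3)·(6) = 32/5.

32/5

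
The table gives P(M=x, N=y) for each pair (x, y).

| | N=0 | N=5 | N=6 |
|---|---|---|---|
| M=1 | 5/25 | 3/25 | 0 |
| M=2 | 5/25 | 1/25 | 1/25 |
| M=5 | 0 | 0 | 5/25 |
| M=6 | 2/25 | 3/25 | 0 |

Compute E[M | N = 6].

P(N = 6) = 6/25.
Summing M·P(M=x,N=y) over the conditioning event gives 27/25.
E[M | N = 6] = (27/25) / (6/25) = 9/2.

9/2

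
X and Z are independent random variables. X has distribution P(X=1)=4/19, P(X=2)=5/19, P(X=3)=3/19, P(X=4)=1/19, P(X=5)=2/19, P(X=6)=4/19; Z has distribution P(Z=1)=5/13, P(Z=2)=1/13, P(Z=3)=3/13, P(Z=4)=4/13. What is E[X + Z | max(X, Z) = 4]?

368/61

P(max(X, Z) = 4) = 61/247.
Summing (X+Z)·P(x,y) over outcomes with max(X, Z) = 4 gives 368/247.
E[X + Z | max(X, Z) = 4] = (368/247) / (61/247) = 368/61.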